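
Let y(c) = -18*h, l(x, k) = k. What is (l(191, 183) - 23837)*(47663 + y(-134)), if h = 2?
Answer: -1126569058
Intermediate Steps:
y(c) = -36 (y(c) = -18*2 = -36)
(l(191, 183) - 23837)*(47663 + y(-134)) = (183 - 23837)*(47663 - 36) = -23654*47627 = -1126569058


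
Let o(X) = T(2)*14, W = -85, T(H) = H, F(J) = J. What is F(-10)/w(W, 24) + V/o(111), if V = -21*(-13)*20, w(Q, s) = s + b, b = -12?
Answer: 1165/6 ≈ 194.17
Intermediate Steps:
w(Q, s) = -12 + s (w(Q, s) = s - 12 = -12 + s)
V = 5460 (V = 273*20 = 5460)
o(X) = 28 (o(X) = 2*14 = 28)
F(-10)/w(W, 24) + V/o(111) = -10/(-12 + 24) + 5460/28 = -10/12 + 5460*(1/28) = -10*1/12 + 195 = -⅚ + 195 = 1165/6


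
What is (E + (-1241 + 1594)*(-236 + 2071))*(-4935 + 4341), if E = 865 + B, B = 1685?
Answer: -386281170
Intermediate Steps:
E = 2550 (E = 865 + 1685 = 2550)
(E + (-1241 + 1594)*(-236 + 2071))*(-4935 + 4341) = (2550 + (-1241 + 1594)*(-236 + 2071))*(-4935 + 4341) = (2550 + 353*1835)*(-594) = (2550 + 647755)*(-594) = 650305*(-594) = -386281170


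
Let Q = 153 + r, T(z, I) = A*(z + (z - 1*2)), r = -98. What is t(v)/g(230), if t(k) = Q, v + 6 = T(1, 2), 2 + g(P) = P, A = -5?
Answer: 55/228 ≈ 0.24123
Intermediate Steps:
g(P) = -2 + P
T(z, I) = 10 - 10*z (T(z, I) = -5*(z + (z - 1*2)) = -5*(z + (z - 2)) = -5*(z + (-2 + z)) = -5*(-2 + 2*z) = 10 - 10*z)
v = -6 (v = -6 + (10 - 10*1) = -6 + (10 - 10) = -6 + 0 = -6)
Q = 55 (Q = 153 - 98 = 55)
t(k) = 55
t(v)/g(230) = 55/(-2 + 230) = 55/228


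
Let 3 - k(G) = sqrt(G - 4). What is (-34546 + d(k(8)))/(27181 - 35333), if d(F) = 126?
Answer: 8605/2038 ≈ 4.2223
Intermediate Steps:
k(G) = 3 - sqrt(-4 + G) (k(G) = 3 - sqrt(G - 4) = 3 - sqrt(-4 + G))
(-34546 + d(k(8)))/(27181 - 35333) = (-34546 + 126)/(27181 - 35333) = -34420/(-8152) = -34420*(-1/8152) = 8605/2038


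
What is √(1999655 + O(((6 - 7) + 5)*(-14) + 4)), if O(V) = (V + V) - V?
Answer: √1999603 ≈ 1414.1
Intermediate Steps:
O(V) = V (O(V) = 2*V - V = V)
√(1999655 + O(((6 - 7) + 5)*(-14) + 4)) = √(1999655 + (((6 - 7) + 5)*(-14) + 4)) = √(1999655 + ((-1 + 5)*(-14) + 4)) = √(1999655 + (4*(-14) + 4)) = √(1999655 + (-56 + 4)) = √(1999655 - 52) = √1999603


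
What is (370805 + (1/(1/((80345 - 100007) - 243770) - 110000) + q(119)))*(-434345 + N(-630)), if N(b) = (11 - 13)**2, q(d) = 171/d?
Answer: -555374924459183650439278/3448324880119 ≈ -1.6106e+11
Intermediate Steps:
N(b) = 4 (N(b) = (-2)**2 = 4)
(370805 + (1/(1/((80345 - 100007) - 243770) - 110000) + q(119)))*(-434345 + N(-630)) = (370805 + (1/(1/((80345 - 100007) - 243770) - 110000) + 171/119))*(-434345 + 4) = (370805 + (1/(1/(-19662 - 243770) - 110000) + 171*(1/119)))*(-434341) = (370805 + (1/(1/(-263432) - 110000) + 171/119))*(-434341) = (370805 + (1/(-1/263432 - 110000) + 171/119))*(-434341) = (370805 + (1/(-28977520001/263432) + 171/119))*(-434341) = (370805 + (-263432/28977520001 + 171/119))*(-434341) = (370805 + 4955124571763/3448324880119)*(-434341) = (1278661062297097558/3448324880119)*(-434341) = -555374924459183650439278/3448324880119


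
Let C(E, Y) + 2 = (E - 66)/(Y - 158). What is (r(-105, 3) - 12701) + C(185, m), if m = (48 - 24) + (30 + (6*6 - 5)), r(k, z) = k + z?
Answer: -934884/73 ≈ -12807.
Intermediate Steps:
m = 85 (m = 24 + (30 + (36 - 5)) = 24 + (30 + 31) = 24 + 61 = 85)
C(E, Y) = -2 + (-66 + E)/(-158 + Y) (C(E, Y) = -2 + (E - 66)/(Y - 158) = -2 + (-66 + E)/(-158 + Y))
(r(-105, 3) - 12701) + C(185, m) = ((-105 + 3) - 12701) + (250 + 185 - 2*85)/(-158 + 85) = (-102 - 12701) + (250 + 185 - 170)/(-73) = -12803 - 1/73*265 = -12803 - 265/73 = -934884/73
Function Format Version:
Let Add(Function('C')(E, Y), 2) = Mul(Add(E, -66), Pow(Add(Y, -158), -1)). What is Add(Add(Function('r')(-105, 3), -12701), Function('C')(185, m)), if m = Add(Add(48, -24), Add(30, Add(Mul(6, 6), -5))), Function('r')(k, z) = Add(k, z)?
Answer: Rational(-934884, 73) ≈ -12807.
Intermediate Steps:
m = 85 (m = Add(24, Add(30, Add(36, -5))) = Add(24, Add(30, 31)) = Add(24, 61) = 85)
Function('C')(E, Y) = Add(-2, Mul(Pow(Add(-158, Y), -1), Add(-66, E))) (Function('C')(E, Y) = Add(-2, Mul(Add(E, -66), Pow(Add(Y, -158), -1))) = Add(-2, Mul(Add(-66, E), Pow(Add(-158, Y), -1))) = Add(-2, Mul(Pow(Add(-158, Y), -1), Add(-66, E))))
Add(Add(Function('r')(-105, 3), -12701), Function('C')(185, m)) = Add(Add(Add(-105, 3), -12701), Mul(Pow(Add(-158, 85), -1), Add(250, 185, Mul(-2, 85)))) = Add(Add(-102, -12701), Mul(Pow(-73, -1), Add(250, 185, -170))) = Add(-12803, Mul(Rational(-1, 73), 265)) = Add(-12803, Rational(-265, 73)) = Rational(-934884, 73)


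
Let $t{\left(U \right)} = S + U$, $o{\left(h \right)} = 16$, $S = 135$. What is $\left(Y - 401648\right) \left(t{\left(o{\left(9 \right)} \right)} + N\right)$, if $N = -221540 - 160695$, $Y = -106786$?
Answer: $194264496456$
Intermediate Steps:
$N = -382235$
$t{\left(U \right)} = 135 + U$
$\left(Y - 401648\right) \left(t{\left(o{\left(9 \right)} \right)} + N\right) = \left(-106786 - 401648\right) \left(\left(135 + 16\right) - 382235\right) = - 508434 \left(151 - 382235\right) = \left(-508434\right) \left(-382084\right) = 194264496456$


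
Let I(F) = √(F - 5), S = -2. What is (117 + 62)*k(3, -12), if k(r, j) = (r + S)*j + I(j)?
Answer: -2148 + 179*I*√17 ≈ -2148.0 + 738.04*I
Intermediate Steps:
I(F) = √(-5 + F)
k(r, j) = √(-5 + j) + j*(-2 + r) (k(r, j) = (r - 2)*j + √(-5 + j) = (-2 + r)*j + √(-5 + j) = j*(-2 + r) + √(-5 + j) = √(-5 + j) + j*(-2 + r))
(117 + 62)*k(3, -12) = (117 + 62)*(√(-5 - 12) - 2*(-12) - 12*3) = 179*(√(-17) + 24 - 36) = 179*(I*√17 + 24 - 36) = 179*(-12 + I*√17) = -2148 + 179*I*√17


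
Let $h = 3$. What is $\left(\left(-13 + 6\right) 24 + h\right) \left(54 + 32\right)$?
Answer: $-14190$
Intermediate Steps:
$\left(\left(-13 + 6\right) 24 + h\right) \left(54 + 32\right) = \left(\left(-13 + 6\right) 24 + 3\right) \left(54 + 32\right) = \left(\left(-7\right) 24 + 3\right) 86 = \left(-168 + 3\right) 86 = \left(-165\right) 86 = -14190$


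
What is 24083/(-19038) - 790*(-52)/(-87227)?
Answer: -2882768881/1660627626 ≈ -1.7360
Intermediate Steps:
24083/(-19038) - 790*(-52)/(-87227) = 24083*(-1/19038) + 41080*(-1/87227) = -24083/19038 - 41080/87227 = -2882768881/1660627626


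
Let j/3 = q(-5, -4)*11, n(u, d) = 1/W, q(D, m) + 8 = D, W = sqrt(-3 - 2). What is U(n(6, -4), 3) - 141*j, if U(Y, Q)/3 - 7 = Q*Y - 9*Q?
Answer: 60429 - 9*I*sqrt(5)/5 ≈ 60429.0 - 4.0249*I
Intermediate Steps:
W = I*sqrt(5) (W = sqrt(-5) = I*sqrt(5) ≈ 2.2361*I)
q(D, m) = -8 + D
n(u, d) = -I*sqrt(5)/5 (n(u, d) = 1/(I*sqrt(5)) = -I*sqrt(5)/5)
U(Y, Q) = 21 - 27*Q + 3*Q*Y (U(Y, Q) = 21 + 3*(Q*Y - 9*Q) = 21 + 3*(-9*Q + Q*Y) = 21 + (-27*Q + 3*Q*Y) = 21 - 27*Q + 3*Q*Y)
j = -429 (j = 3*((-8 - 5)*11) = 3*(-13*11) = 3*(-143) = -429)
U(n(6, -4), 3) - 141*j = (21 - 27*3 + 3*3*(-I*sqrt(5)/5)) - 141*(-429) = (21 - 81 - 9*I*sqrt(5)/5) + 60489 = (-60 - 9*I*sqrt(5)/5) + 60489 = 60429 - 9*I*sqrt(5)/5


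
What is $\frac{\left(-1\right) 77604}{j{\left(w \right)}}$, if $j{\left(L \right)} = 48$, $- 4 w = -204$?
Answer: $- \frac{6467}{4} \approx -1616.8$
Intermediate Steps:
$w = 51$ ($w = \left(- \frac{1}{4}\right) \left(-204\right) = 51$)
$\frac{\left(-1\right) 77604}{j{\left(w \right)}} = \frac{\left(-1\right) 77604}{48} = \left(-77604\right) \frac{1}{48} = - \frac{6467}{4}$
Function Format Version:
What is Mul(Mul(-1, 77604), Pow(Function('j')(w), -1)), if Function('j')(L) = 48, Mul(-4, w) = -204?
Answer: Rational(-6467, 4) ≈ -1616.8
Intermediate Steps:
w = 51 (w = Mul(Rational(-1, 4), -204) = 51)
Mul(Mul(-1, 77604), Pow(Function('j')(w), -1)) = Mul(Mul(-1, 77604), Pow(48, -1)) = Mul(-77604, Rational(1, 48)) = Rational(-6467, 4)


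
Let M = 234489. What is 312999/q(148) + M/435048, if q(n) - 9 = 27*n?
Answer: 15234301933/193596360 ≈ 78.691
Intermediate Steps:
q(n) = 9 + 27*n
312999/q(148) + M/435048 = 312999/(9 + 27*148) + 234489/435048 = 312999/(9 + 3996) + 234489*(1/435048) = 312999/4005 + 78163/145016 = 312999*(1/4005) + 78163/145016 = 104333/1335 + 78163/145016 = 15234301933/193596360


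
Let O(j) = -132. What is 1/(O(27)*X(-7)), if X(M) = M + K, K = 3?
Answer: 1/528 ≈ 0.0018939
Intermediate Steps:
X(M) = 3 + M (X(M) = M + 3 = 3 + M)
1/(O(27)*X(-7)) = 1/(-132*(3 - 7)) = 1/(-132*(-4)) = 1/528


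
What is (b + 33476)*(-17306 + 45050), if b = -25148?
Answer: 231052032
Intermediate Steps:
(b + 33476)*(-17306 + 45050) = (-25148 + 33476)*(-17306 + 45050) = 8328*27744 = 231052032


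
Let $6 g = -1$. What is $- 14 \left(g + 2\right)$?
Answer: $- \frac{77}{3} \approx -25.667$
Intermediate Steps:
$g = - \frac{1}{6}$ ($g = \frac{1}{6} \left(-1\right) = - \frac{1}{6} \approx -0.16667$)
$- 14 \left(g + 2\right) = - 14 \left(- \frac{1}{6} + 2\right) = \left(-14\right) \frac{11}{6} = - \frac{77}{3}$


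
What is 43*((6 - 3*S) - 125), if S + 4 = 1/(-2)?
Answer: -9073/2 ≈ -4536.5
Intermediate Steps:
S = -9/2 (S = -4 + 1/(-2) = -4 - ½ = -9/2 ≈ -4.5000)
43*((6 - 3*S) - 125) = 43*((6 - 3*(-9/2)) - 125) = 43*((6 + 27/2) - 125) = 43*(39/2 - 125) = 43*(-211/2) = -9073/2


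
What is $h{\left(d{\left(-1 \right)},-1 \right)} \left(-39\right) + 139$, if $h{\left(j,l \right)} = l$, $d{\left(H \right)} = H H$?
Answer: $178$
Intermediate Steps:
$d{\left(H \right)} = H^{2}$
$h{\left(d{\left(-1 \right)},-1 \right)} \left(-39\right) + 139 = \left(-1\right) \left(-39\right) + 139 = 39 + 139 = 178$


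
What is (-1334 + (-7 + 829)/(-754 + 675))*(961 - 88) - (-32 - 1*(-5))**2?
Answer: -92777175/79 ≈ -1.1744e+6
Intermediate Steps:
(-1334 + (-7 + 829)/(-754 + 675))*(961 - 88) - (-32 - 1*(-5))**2 = (-1334 + 822/(-79))*873 - (-32 + 5)**2 = (-1334 + 822*(-1/79))*873 - 1*(-27)**2 = (-1334 - 822/79)*873 - 1*729 = -106208/79*873 - 729 = -92719584/79 - 729 = -92777175/79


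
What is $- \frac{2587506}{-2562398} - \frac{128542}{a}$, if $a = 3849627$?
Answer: $\frac{4815778598273}{4932138262773} \approx 0.97641$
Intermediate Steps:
$- \frac{2587506}{-2562398} - \frac{128542}{a} = - \frac{2587506}{-2562398} - \frac{128542}{3849627} = \left(-2587506\right) \left(- \frac{1}{2562398}\right) - \frac{128542}{3849627} = \frac{1293753}{1281199} - \frac{128542}{3849627} = \frac{4815778598273}{4932138262773}$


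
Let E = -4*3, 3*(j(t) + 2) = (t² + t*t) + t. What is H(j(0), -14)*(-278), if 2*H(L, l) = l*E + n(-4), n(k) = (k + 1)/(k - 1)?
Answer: -117177/5 ≈ -23435.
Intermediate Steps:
j(t) = -2 + t/3 + 2*t²/3 (j(t) = -2 + ((t² + t*t) + t)/3 = -2 + ((t² + t²) + t)/3 = -2 + (2*t² + t)/3 = -2 + (t + 2*t²)/3 = -2 + (t/3 + 2*t²/3) = -2 + t/3 + 2*t²/3)
n(k) = (1 + k)/(-1 + k)
E = -12
H(L, l) = 3/10 - 6*l (H(L, l) = (l*(-12) + (1 - 4)/(-1 - 4))/2 = (-12*l - 3/(-5))/2 = (-12*l - ⅕*(-3))/2 = (-12*l + ⅗)/2 = (⅗ - 12*l)/2 = 3/10 - 6*l)
H(j(0), -14)*(-278) = (3/10 - 6*(-14))*(-278) = (3/10 + 84)*(-278) = (843/10)*(-278) = -117177/5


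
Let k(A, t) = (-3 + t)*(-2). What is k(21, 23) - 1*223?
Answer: -263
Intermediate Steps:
k(A, t) = 6 - 2*t
k(21, 23) - 1*223 = (6 - 2*23) - 1*223 = (6 - 46) - 223 = -40 - 223 = -263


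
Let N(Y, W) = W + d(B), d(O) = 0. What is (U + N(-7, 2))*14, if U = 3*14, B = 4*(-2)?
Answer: 616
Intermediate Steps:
B = -8
N(Y, W) = W (N(Y, W) = W + 0 = W)
U = 42
(U + N(-7, 2))*14 = (42 + 2)*14 = 44*14 = 616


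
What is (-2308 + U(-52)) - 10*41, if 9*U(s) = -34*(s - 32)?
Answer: -7202/3 ≈ -2400.7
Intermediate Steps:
U(s) = 1088/9 - 34*s/9 (U(s) = (-34*(s - 32))/9 = (-34*(-32 + s))/9 = (1088 - 34*s)/9 = 1088/9 - 34*s/9)
(-2308 + U(-52)) - 10*41 = (-2308 + (1088/9 - 34/9*(-52))) - 10*41 = (-2308 + (1088/9 + 1768/9)) - 410 = (-2308 + 952/3) - 410 = -5972/3 - 410 = -7202/3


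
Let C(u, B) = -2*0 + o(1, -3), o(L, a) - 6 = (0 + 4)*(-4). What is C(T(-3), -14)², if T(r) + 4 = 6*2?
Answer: 100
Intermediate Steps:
o(L, a) = -10 (o(L, a) = 6 + (0 + 4)*(-4) = 6 + 4*(-4) = 6 - 16 = -10)
T(r) = 8 (T(r) = -4 + 6*2 = -4 + 12 = 8)
C(u, B) = -10 (C(u, B) = -2*0 - 10 = 0 - 10 = -10)
C(T(-3), -14)² = (-10)² = 100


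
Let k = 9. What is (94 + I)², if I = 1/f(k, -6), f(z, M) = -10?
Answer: 881721/100 ≈ 8817.2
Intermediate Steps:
I = -⅒ (I = 1/(-10) = -⅒ ≈ -0.10000)
(94 + I)² = (94 - ⅒)² = (939/10)² = 881721/100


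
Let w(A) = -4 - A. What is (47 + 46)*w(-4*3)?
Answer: 744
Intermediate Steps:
(47 + 46)*w(-4*3) = (47 + 46)*(-4 - (-4)*3) = 93*(-4 - 1*(-12)) = 93*(-4 + 12) = 93*8 = 744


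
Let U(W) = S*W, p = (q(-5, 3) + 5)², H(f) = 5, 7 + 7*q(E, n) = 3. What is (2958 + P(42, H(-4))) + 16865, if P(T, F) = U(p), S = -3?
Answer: 968444/49 ≈ 19764.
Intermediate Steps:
q(E, n) = -4/7 (q(E, n) = -1 + (⅐)*3 = -1 + 3/7 = -4/7)
p = 961/49 (p = (-4/7 + 5)² = (31/7)² = 961/49 ≈ 19.612)
U(W) = -3*W
P(T, F) = -2883/49 (P(T, F) = -3*961/49 = -2883/49)
(2958 + P(42, H(-4))) + 16865 = (2958 - 2883/49) + 16865 = 142059/49 + 16865 = 968444/49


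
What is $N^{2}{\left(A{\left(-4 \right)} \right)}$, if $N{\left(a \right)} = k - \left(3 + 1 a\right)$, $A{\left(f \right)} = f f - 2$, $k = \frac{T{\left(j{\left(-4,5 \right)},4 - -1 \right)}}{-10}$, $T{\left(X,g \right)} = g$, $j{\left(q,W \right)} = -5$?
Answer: $\frac{1225}{4} \approx 306.25$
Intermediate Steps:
$k = - \frac{1}{2}$ ($k = \frac{4 - -1}{-10} = \left(4 + 1\right) \left(- \frac{1}{10}\right) = 5 \left(- \frac{1}{10}\right) = - \frac{1}{2} \approx -0.5$)
$A{\left(f \right)} = -2 + f^{2}$ ($A{\left(f \right)} = f^{2} - 2 = -2 + f^{2}$)
$N{\left(a \right)} = - \frac{7}{2} - a$ ($N{\left(a \right)} = - \frac{1}{2} - \left(3 + 1 a\right) = - \frac{1}{2} - \left(3 + a\right) = - \frac{7}{2} - a$)
$N^{2}{\left(A{\left(-4 \right)} \right)} = \left(- \frac{7}{2} - \left(-2 + \left(-4\right)^{2}\right)\right)^{2} = \left(- \frac{7}{2} - \left(-2 + 16\right)\right)^{2} = \left(- \frac{7}{2} - 14\right)^{2} = \left(- \frac{35}{2}\right)^{2} = \frac{1225}{4}$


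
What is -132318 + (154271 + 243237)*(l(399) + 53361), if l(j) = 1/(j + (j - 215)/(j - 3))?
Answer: 838843006845582/39547 ≈ 2.1211e+10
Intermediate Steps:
l(j) = 1/(j + (-215 + j)/(-3 + j))
-132318 + (154271 + 243237)*(l(399) + 53361) = -132318 + (154271 + 243237)*((3 - 1*399)/(215 - 1*399² + 2*399) + 53361) = -132318 + 397508*((3 - 399)/(215 - 1*159201 + 798) + 53361) = -132318 + 397508*(-396/(215 - 159201 + 798) + 53361) = -132318 + 397508*(-396/(-158188) + 53361) = -132318 + 397508*(-1/158188*(-396) + 53361) = -132318 + 397508*(99/39547 + 53361) = -132318 + 397508*(2110267566/39547) = -132318 + 838848239625528/39547 = 838843006845582/39547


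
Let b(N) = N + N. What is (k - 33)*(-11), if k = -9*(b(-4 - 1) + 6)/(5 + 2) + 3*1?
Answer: 1914/7 ≈ 273.43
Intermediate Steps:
b(N) = 2*N
k = 57/7 (k = -9*(2*(-4 - 1) + 6)/(5 + 2) + 3*1 = -9*(2*(-5) + 6)/7 + 3 = -9*(-10 + 6)*(1/7) + 3 = -9*(-4*1/7) + 3 = -9*(-4)/7 + 3 = -3*(-12/7) + 3 = 36/7 + 3 = 57/7 ≈ 8.1429)
(k - 33)*(-11) = (57/7 - 33)*(-11) = -174/7*(-11) = 1914/7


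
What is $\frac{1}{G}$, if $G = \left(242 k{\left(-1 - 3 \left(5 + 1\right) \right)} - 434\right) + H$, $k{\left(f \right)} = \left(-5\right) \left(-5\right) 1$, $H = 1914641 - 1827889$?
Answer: $\frac{1}{92368} \approx 1.0826 \cdot 10^{-5}$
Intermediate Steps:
$H = 86752$ ($H = 1914641 - 1827889 = 86752$)
$k{\left(f \right)} = 25$ ($k{\left(f \right)} = 25 \cdot 1 = 25$)
$G = 92368$ ($G = \left(242 \cdot 25 - 434\right) + 86752 = \left(6050 - 434\right) + 86752 = 5616 + 86752 = 92368$)
$\frac{1}{G} = \frac{1}{92368}$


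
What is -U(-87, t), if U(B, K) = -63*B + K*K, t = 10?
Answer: -5581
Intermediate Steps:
U(B, K) = K**2 - 63*B (U(B, K) = -63*B + K**2 = K**2 - 63*B)
-U(-87, t) = -(10**2 - 63*(-87)) = -(100 + 5481) = -1*5581 = -5581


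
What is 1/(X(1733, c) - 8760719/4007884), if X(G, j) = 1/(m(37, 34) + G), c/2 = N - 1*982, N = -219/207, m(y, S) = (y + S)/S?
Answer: -236437100812/516684827911 ≈ -0.45760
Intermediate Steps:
m(y, S) = (S + y)/S
N = -73/69 (N = -219/207 = -1*73/69 = -73/69 ≈ -1.0580)
c = -135662/69 (c = 2*(-73/69 - 1*982) = 2*(-73/69 - 982) = 2*(-67831/69) = -135662/69 ≈ -1966.1)
X(G, j) = 1/(71/34 + G) (X(G, j) = 1/((34 + 37)/34 + G) = 1/((1/34)*71 + G) = 1/(71/34 + G))
1/(X(1733, c) - 8760719/4007884) = 1/(34/(71 + 34*1733) - 8760719/4007884) = 1/(34/(71 + 58922) - 8760719*1/4007884) = 1/(34/58993 - 8760719/4007884) = 1/(-516684827911/236437100812) = -236437100812/516684827911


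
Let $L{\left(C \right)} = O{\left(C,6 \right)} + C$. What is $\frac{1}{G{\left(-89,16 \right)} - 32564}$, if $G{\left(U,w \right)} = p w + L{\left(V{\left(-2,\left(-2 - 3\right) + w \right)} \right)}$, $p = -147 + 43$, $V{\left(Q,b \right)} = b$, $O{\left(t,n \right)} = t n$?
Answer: $- \frac{1}{34151} \approx -2.9282 \cdot 10^{-5}$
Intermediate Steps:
$O{\left(t,n \right)} = n t$
$L{\left(C \right)} = 7 C$ ($L{\left(C \right)} = 6 C + C = 7 C$)
$p = -104$
$G{\left(U,w \right)} = -35 - 97 w$ ($G{\left(U,w \right)} = - 104 w + 7 \left(\left(-2 - 3\right) + w\right) = - 104 w + 7 \left(-5 + w\right) = - 104 w + \left(-35 + 7 w\right) = -35 - 97 w$)
$\frac{1}{G{\left(-89,16 \right)} - 32564} = \frac{1}{\left(-35 - 1552\right) - 32564} = \frac{1}{-1587 - 32564} = \frac{1}{-34151} = - \frac{1}{34151}$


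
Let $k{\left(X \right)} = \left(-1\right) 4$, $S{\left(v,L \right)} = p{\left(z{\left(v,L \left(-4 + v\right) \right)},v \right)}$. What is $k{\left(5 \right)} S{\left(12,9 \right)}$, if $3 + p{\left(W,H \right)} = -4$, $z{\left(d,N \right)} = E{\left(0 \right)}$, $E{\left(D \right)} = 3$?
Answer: $28$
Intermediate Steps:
$z{\left(d,N \right)} = 3$
$p{\left(W,H \right)} = -7$ ($p{\left(W,H \right)} = -3 - 4 = -7$)
$S{\left(v,L \right)} = -7$
$k{\left(X \right)} = -4$
$k{\left(5 \right)} S{\left(12,9 \right)} = \left(-4\right) \left(-7\right) = 28$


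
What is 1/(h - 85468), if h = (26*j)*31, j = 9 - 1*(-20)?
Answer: -1/62094 ≈ -1.6105e-5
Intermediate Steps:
j = 29 (j = 9 + 20 = 29)
h = 23374 (h = (26*29)*31 = 754*31 = 23374)
1/(h - 85468) = 1/(23374 - 85468) = 1/(-62094) = -1/62094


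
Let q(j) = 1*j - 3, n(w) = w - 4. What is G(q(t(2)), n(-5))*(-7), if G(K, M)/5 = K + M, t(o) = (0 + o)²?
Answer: 280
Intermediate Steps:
n(w) = -4 + w
t(o) = o²
q(j) = -3 + j (q(j) = j - 3 = -3 + j)
G(K, M) = 5*K + 5*M (G(K, M) = 5*(K + M) = 5*K + 5*M)
G(q(t(2)), n(-5))*(-7) = (5*(-3 + 2²) + 5*(-4 - 5))*(-7) = (5*(-3 + 4) + 5*(-9))*(-7) = (5*1 - 45)*(-7) = (5 - 45)*(-7) = -40*(-7) = 280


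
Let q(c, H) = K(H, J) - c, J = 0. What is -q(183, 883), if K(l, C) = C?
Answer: 183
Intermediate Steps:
q(c, H) = -c (q(c, H) = 0 - c = -c)
-q(183, 883) = -(-1)*183 = -1*(-183) = 183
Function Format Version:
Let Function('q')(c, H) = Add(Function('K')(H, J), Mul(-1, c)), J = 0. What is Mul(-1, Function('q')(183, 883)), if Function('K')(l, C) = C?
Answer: 183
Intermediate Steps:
Function('q')(c, H) = Mul(-1, c) (Function('q')(c, H) = Add(0, Mul(-1, c)) = Mul(-1, c))
Mul(-1, Function('q')(183, 883)) = Mul(-1, Mul(-1, 183)) = Mul(-1, -183) = 183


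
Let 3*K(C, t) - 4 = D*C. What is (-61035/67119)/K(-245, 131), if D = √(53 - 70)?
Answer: -6260/585392987 - 383425*I*√17/585392987 ≈ -1.0694e-5 - 0.0027006*I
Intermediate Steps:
D = I*√17 (D = √(-17) = I*√17 ≈ 4.1231*I)
K(C, t) = 4/3 + I*C*√17/3 (K(C, t) = 4/3 + ((I*√17)*C)/3 = 4/3 + (I*C*√17)/3 = 4/3 + I*C*√17/3)
(-61035/67119)/K(-245, 131) = (-61035/67119)/(4/3 + (⅓)*I*(-245)*√17) = (-61035*1/67119)/(4/3 - 245*I*√17/3) = -1565/(1721*(4/3 - 245*I*√17/3))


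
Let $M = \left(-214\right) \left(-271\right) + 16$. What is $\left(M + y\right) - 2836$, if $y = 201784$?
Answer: $256958$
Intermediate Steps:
$M = 58010$ ($M = 57994 + 16 = 58010$)
$\left(M + y\right) - 2836 = \left(58010 + 201784\right) - 2836 = 259794 - 2836 = 256958$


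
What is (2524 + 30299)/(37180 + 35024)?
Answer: 10941/24068 ≈ 0.45459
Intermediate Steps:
(2524 + 30299)/(37180 + 35024) = 32823/72204 = 32823*(1/72204) = 10941/24068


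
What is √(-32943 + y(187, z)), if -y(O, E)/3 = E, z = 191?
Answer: 42*I*√19 ≈ 183.07*I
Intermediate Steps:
y(O, E) = -3*E
√(-32943 + y(187, z)) = √(-32943 - 3*191) = √(-32943 - 573) = √(-33516) = 42*I*√19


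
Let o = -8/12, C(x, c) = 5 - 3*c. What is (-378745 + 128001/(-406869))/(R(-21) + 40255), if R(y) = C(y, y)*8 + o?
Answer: -154099727406/16599577085 ≈ -9.2834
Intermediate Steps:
o = -⅔ (o = -8*1/12 = -⅔ ≈ -0.66667)
R(y) = 118/3 - 24*y (R(y) = (5 - 3*y)*8 - ⅔ = (40 - 24*y) - ⅔ = 118/3 - 24*y)
(-378745 + 128001/(-406869))/(R(-21) + 40255) = (-378745 + 128001/(-406869))/((118/3 - 24*(-21)) + 40255) = (-378745 + 128001*(-1/406869))/((118/3 + 504) + 40255) = (-378745 - 42667/135623)/(1630/3 + 40255) = -51366575802/(135623*122395/3) = -51366575802/135623*3/122395 = -154099727406/16599577085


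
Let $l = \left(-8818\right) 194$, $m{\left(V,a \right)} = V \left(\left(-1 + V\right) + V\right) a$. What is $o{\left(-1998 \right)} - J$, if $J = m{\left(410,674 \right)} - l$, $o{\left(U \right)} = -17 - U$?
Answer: $-228031171$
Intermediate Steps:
$m{\left(V,a \right)} = V a \left(-1 + 2 V\right)$ ($m{\left(V,a \right)} = V \left(-1 + 2 V\right) a = V a \left(-1 + 2 V\right)$)
$l = -1710692$
$J = 228033152$ ($J = 410 \cdot 674 \left(-1 + 2 \cdot 410\right) - -1710692 = 410 \cdot 674 \left(-1 + 820\right) + 1710692 = 410 \cdot 674 \cdot 819 + 1710692 = 226322460 + 1710692 = 228033152$)
$o{\left(-1998 \right)} - J = \left(-17 - -1998\right) - 228033152 = \left(-17 + 1998\right) - 228033152 = 1981 - 228033152 = -228031171$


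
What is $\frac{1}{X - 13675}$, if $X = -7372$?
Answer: $- \frac{1}{21047} \approx -4.7513 \cdot 10^{-5}$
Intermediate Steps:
$\frac{1}{X - 13675} = \frac{1}{-7372 - 13675} = \frac{1}{-21047} = - \frac{1}{21047}$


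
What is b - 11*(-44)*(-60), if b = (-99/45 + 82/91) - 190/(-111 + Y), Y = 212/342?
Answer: -9975820887/343525 ≈ -29040.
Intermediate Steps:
Y = 106/171 (Y = 212*(1/342) = 106/171 ≈ 0.61988)
b = 145113/343525 (b = (-99/45 + 82/91) - 190/(-111 + 106/171) = (-99*1/45 + 82*(1/91)) - 190/(-18875/171) = (-11/5 + 82/91) - 171/18875*(-190) = -591/455 + 6498/3775 = 145113/343525 ≈ 0.42242)
b - 11*(-44)*(-60) = 145113/343525 - 11*(-44)*(-60) = 145113/343525 + 484*(-60) = 145113/343525 - 29040 = -9975820887/343525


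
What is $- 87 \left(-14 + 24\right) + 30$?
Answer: $-840$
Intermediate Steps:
$- 87 \left(-14 + 24\right) + 30 = \left(-87\right) 10 + 30 = -870 + 30 = -840$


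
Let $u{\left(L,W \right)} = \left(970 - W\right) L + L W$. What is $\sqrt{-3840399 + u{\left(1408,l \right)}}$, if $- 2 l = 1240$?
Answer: $i \sqrt{2474639} \approx 1573.1 i$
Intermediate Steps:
$l = -620$ ($l = \left(- \frac{1}{2}\right) 1240 = -620$)
$u{\left(L,W \right)} = L W + L \left(970 - W\right)$ ($u{\left(L,W \right)} = L \left(970 - W\right) + L W = L W + L \left(970 - W\right)$)
$\sqrt{-3840399 + u{\left(1408,l \right)}} = \sqrt{-3840399 + 970 \cdot 1408} = \sqrt{-3840399 + 1365760} = \sqrt{-2474639} = i \sqrt{2474639}$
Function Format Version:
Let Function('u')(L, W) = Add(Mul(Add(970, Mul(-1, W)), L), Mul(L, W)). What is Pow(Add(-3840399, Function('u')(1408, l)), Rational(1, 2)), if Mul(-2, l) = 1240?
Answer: Mul(I, Pow(2474639, Rational(1, 2))) ≈ Mul(1573.1, I)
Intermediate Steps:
l = -620 (l = Mul(Rational(-1, 2), 1240) = -620)
Function('u')(L, W) = Add(Mul(L, W), Mul(L, Add(970, Mul(-1, W)))) (Function('u')(L, W) = Add(Mul(L, Add(970, Mul(-1, W))), Mul(L, W)) = Add(Mul(L, W), Mul(L, Add(970, Mul(-1, W)))))
Pow(Add(-3840399, Function('u')(1408, l)), Rational(1, 2)) = Pow(Add(-3840399, Mul(970, 1408)), Rational(1, 2)) = Pow(Add(-3840399, 1365760), Rational(1, 2)) = Pow(-2474639, Rational(1, 2)) = Mul(I, Pow(2474639, Rational(1, 2)))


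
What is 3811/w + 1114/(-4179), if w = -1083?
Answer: -5710877/1508619 ≈ -3.7855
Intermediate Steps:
3811/w + 1114/(-4179) = 3811/(-1083) + 1114/(-4179) = 3811*(-1/1083) + 1114*(-1/4179) = -3811/1083 - 1114/4179 = -5710877/1508619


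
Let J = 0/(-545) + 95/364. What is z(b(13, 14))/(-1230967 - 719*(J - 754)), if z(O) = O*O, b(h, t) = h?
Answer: -61516/250806429 ≈ -0.00024527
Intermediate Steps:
J = 95/364 (J = 0*(-1/545) + 95*(1/364) = 0 + 95/364 = 95/364 ≈ 0.26099)
z(O) = O**2
z(b(13, 14))/(-1230967 - 719*(J - 754)) = 13**2/(-1230967 - 719*(95/364 - 754)) = 169/(-1230967 - 719*(-274361)/364) = 169/(-1230967 - 1*(-197265559/364)) = 169/(-1230967 + 197265559/364) = 169/(-250806429/364) = 169*(-364/250806429) = -61516/250806429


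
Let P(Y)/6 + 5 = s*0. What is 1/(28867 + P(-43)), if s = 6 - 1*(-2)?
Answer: 1/28837 ≈ 3.4678e-5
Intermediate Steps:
s = 8 (s = 6 + 2 = 8)
P(Y) = -30 (P(Y) = -30 + 6*(8*0) = -30 + 6*0 = -30 + 0 = -30)
1/(28867 + P(-43)) = 1/(28867 - 30) = 1/28837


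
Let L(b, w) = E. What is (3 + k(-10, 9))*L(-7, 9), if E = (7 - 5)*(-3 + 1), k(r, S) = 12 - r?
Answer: -100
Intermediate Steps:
E = -4 (E = 2*(-2) = -4)
L(b, w) = -4
(3 + k(-10, 9))*L(-7, 9) = (3 + (12 - 1*(-10)))*(-4) = (3 + (12 + 10))*(-4) = (3 + 22)*(-4) = 25*(-4) = -100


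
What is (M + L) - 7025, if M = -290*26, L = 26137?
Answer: 11572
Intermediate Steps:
M = -7540
(M + L) - 7025 = (-7540 + 26137) - 7025 = 18597 - 7025 = 11572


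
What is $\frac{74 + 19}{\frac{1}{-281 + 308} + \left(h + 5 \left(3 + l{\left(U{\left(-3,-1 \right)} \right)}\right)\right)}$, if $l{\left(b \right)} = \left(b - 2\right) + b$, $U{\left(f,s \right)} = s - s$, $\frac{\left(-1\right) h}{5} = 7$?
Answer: $- \frac{2511}{809} \approx -3.1038$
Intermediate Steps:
$h = -35$ ($h = \left(-5\right) 7 = -35$)
$U{\left(f,s \right)} = 0$
$l{\left(b \right)} = -2 + 2 b$ ($l{\left(b \right)} = \left(-2 + b\right) + b = -2 + 2 b$)
$\frac{74 + 19}{\frac{1}{-281 + 308} + \left(h + 5 \left(3 + l{\left(U{\left(-3,-1 \right)} \right)}\right)\right)} = \frac{74 + 19}{\frac{1}{-281 + 308} - \left(35 - 5 \left(3 + \left(-2 + 2 \cdot 0\right)\right)\right)} = \frac{93}{\frac{1}{27} - \left(35 - 5 \left(3 + \left(-2 + 0\right)\right)\right)} = \frac{93}{\frac{1}{27} - \left(35 - 5 \left(3 - 2\right)\right)} = \frac{93}{\frac{1}{27} + \left(-35 + 5 \cdot 1\right)} = \frac{93}{\frac{1}{27} + \left(-35 + 5\right)} = \frac{93}{\frac{1}{27} - 30} = \frac{93}{- \frac{809}{27}} = 93 \left(- \frac{27}{809}\right) = - \frac{2511}{809}$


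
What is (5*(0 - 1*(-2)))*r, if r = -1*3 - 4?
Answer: -70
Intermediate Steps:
r = -7 (r = -3 - 4 = -7)
(5*(0 - 1*(-2)))*r = (5*(0 - 1*(-2)))*(-7) = (5*(0 + 2))*(-7) = (5*2)*(-7) = 10*(-7) = -70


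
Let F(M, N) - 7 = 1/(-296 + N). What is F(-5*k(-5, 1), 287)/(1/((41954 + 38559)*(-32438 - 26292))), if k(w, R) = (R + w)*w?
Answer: -293168766380/9 ≈ -3.2574e+10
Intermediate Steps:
k(w, R) = w*(R + w)
F(M, N) = 7 + 1/(-296 + N)
F(-5*k(-5, 1), 287)/(1/((41954 + 38559)*(-32438 - 26292))) = ((-2071 + 7*287)/(-296 + 287))/(1/((41954 + 38559)*(-32438 - 26292))) = ((-2071 + 2009)/(-9))/(1/(80513*(-58730))) = (-⅑*(-62))/(1/(-4728528490)) = 62/(9*(-1/4728528490)) = (62/9)*(-4728528490) = -293168766380/9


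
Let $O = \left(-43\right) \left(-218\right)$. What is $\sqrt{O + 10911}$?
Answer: $\sqrt{20285} \approx 142.43$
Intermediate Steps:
$O = 9374$
$\sqrt{O + 10911} = \sqrt{9374 + 10911} = \sqrt{20285}$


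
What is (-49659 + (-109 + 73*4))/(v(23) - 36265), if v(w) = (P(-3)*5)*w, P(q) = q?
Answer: 3534/2615 ≈ 1.3514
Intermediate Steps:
v(w) = -15*w (v(w) = (-3*5)*w = -15*w)
(-49659 + (-109 + 73*4))/(v(23) - 36265) = (-49659 + (-109 + 73*4))/(-15*23 - 36265) = (-49659 + (-109 + 292))/(-345 - 36265) = (-49659 + 183)/(-36610) = -49476*(-1/36610) = 3534/2615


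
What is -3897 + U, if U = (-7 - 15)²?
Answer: -3413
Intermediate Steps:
U = 484 (U = (-22)² = 484)
-3897 + U = -3897 + 484 = -3413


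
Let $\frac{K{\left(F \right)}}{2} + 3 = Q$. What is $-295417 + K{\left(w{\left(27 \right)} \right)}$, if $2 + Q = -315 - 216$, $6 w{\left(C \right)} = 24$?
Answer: $-296489$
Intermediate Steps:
$w{\left(C \right)} = 4$ ($w{\left(C \right)} = \frac{1}{6} \cdot 24 = 4$)
$Q = -533$ ($Q = -2 - 531 = -533$)
$K{\left(F \right)} = -1072$ ($K{\left(F \right)} = -6 + 2 \left(-533\right) = -6 - 1066 = -1072$)
$-295417 + K{\left(w{\left(27 \right)} \right)} = -295417 - 1072 = -296489$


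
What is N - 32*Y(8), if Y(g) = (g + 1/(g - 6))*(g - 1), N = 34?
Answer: -1870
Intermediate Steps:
Y(g) = (-1 + g)*(g + 1/(-6 + g)) (Y(g) = (g + 1/(-6 + g))*(-1 + g) = (-1 + g)*(g + 1/(-6 + g)))
N - 32*Y(8) = 34 - 32*(-1 + 8³ - 7*8² + 7*8)/(-6 + 8) = 34 - 32*(-1 + 512 - 7*64 + 56)/2 = 34 - 16*(-1 + 512 - 448 + 56) = 34 - 16*119 = 34 - 32*119/2 = 34 - 1904 = -1870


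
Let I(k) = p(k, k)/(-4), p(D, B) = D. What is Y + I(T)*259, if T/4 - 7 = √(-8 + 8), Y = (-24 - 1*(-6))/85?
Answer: -154123/85 ≈ -1813.2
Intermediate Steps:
Y = -18/85 (Y = (-24 + 6)*(1/85) = -18*1/85 = -18/85 ≈ -0.21176)
T = 28 (T = 28 + 4*√(-8 + 8) = 28 + 4*√0 = 28 + 4*0 = 28 + 0 = 28)
I(k) = -k/4 (I(k) = k/(-4) = k*(-¼) = -k/4)
Y + I(T)*259 = -18/85 - ¼*28*259 = -18/85 - 7*259 = -18/85 - 1813 = -154123/85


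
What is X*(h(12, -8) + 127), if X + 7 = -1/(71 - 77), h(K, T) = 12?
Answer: -5699/6 ≈ -949.83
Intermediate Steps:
X = -41/6 (X = -7 - 1/(71 - 77) = -7 - 1/(-6) = -7 - 1*(-⅙) = -7 + ⅙ = -41/6 ≈ -6.8333)
X*(h(12, -8) + 127) = -41*(12 + 127)/6 = -41/6*139 = -5699/6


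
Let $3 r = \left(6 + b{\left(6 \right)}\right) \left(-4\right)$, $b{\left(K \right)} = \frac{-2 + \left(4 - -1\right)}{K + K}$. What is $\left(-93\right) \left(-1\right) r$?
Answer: $-775$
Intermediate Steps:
$b{\left(K \right)} = \frac{3}{2 K}$ ($b{\left(K \right)} = \frac{-2 + \left(4 + 1\right)}{2 K} = \left(-2 + 5\right) \frac{1}{2 K} = 3 \frac{1}{2 K} = \frac{3}{2 K}$)
$r = - \frac{25}{3}$ ($r = \frac{\left(6 + \frac{3}{2 \cdot 6}\right) \left(-4\right)}{3} = \frac{\left(6 + \frac{3}{2} \cdot \frac{1}{6}\right) \left(-4\right)}{3} = \frac{\left(6 + \frac{1}{4}\right) \left(-4\right)}{3} = \frac{\frac{25}{4} \left(-4\right)}{3} = \frac{1}{3} \left(-25\right) = - \frac{25}{3} \approx -8.3333$)
$\left(-93\right) \left(-1\right) r = \left(-93\right) \left(-1\right) \left(- \frac{25}{3}\right) = 93 \left(- \frac{25}{3}\right) = -775$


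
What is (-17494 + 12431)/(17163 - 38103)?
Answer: 5063/20940 ≈ 0.24179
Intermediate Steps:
(-17494 + 12431)/(17163 - 38103) = -5063/(-20940) = -5063*(-1/20940) = 5063/20940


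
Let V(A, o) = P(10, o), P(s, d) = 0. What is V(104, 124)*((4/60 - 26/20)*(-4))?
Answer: 0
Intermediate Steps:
V(A, o) = 0
V(104, 124)*((4/60 - 26/20)*(-4)) = 0*((4/60 - 26/20)*(-4)) = 0*((4*(1/60) - 26*1/20)*(-4)) = 0*((1/15 - 13/10)*(-4)) = 0*(-37/30*(-4)) = 0*(74/15) = 0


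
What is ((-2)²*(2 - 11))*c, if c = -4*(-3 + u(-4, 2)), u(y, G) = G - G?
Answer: -432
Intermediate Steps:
u(y, G) = 0
c = 12 (c = -4*(-3 + 0) = -4*(-3) = 12)
((-2)²*(2 - 11))*c = ((-2)²*(2 - 11))*12 = (4*(-9))*12 = -36*12 = -432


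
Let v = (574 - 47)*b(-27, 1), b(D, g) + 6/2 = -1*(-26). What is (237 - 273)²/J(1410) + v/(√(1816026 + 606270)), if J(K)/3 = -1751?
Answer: -432/1751 + 713*√67286/23748 ≈ 7.5413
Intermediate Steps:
J(K) = -5253 (J(K) = 3*(-1751) = -5253)
b(D, g) = 23 (b(D, g) = -3 - 1*(-26) = -3 + 26 = 23)
v = 12121 (v = (574 - 47)*23 = 527*23 = 12121)
(237 - 273)²/J(1410) + v/(√(1816026 + 606270)) = (237 - 273)²/(-5253) + 12121/(√(1816026 + 606270)) = (-36)²*(-1/5253) + 12121/(√2422296) = 1296*(-1/5253) + 12121/((6*√67286)) = -432/1751 + 12121*(√67286/403716) = -432/1751 + 713*√67286/23748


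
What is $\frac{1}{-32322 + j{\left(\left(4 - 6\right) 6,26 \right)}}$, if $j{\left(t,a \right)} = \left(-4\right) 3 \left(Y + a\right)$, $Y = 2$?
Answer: $- \frac{1}{32658} \approx -3.062 \cdot 10^{-5}$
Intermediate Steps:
$j{\left(t,a \right)} = -24 - 12 a$ ($j{\left(t,a \right)} = \left(-4\right) 3 \left(2 + a\right) = - 12 \left(2 + a\right) = -24 - 12 a$)
$\frac{1}{-32322 + j{\left(\left(4 - 6\right) 6,26 \right)}} = \frac{1}{-32322 - 336} = \frac{1}{-32658} = - \frac{1}{32658}$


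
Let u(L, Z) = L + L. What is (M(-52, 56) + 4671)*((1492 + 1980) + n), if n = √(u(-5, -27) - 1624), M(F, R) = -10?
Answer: 16182992 + 4661*I*√1634 ≈ 1.6183e+7 + 1.8841e+5*I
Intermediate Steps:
u(L, Z) = 2*L
n = I*√1634 (n = √(2*(-5) - 1624) = √(-10 - 1624) = √(-1634) = I*√1634 ≈ 40.423*I)
(M(-52, 56) + 4671)*((1492 + 1980) + n) = (-10 + 4671)*((1492 + 1980) + I*√1634) = 4661*(3472 + I*√1634) = 16182992 + 4661*I*√1634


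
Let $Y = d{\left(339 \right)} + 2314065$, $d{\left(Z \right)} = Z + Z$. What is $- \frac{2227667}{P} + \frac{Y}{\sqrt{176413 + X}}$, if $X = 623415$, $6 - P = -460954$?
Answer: $- \frac{2227667}{460960} + \frac{2314743 \sqrt{199957}}{399914} \approx 2583.4$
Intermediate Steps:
$P = 460960$ ($P = 6 - -460954 = 6 + 460954 = 460960$)
$d{\left(Z \right)} = 2 Z$
$Y = 2314743$ ($Y = 2 \cdot 339 + 2314065 = 678 + 2314065 = 2314743$)
$- \frac{2227667}{P} + \frac{Y}{\sqrt{176413 + X}} = - \frac{2227667}{460960} + \frac{2314743}{\sqrt{176413 + 623415}} = \left(-2227667\right) \frac{1}{460960} + \frac{2314743}{\sqrt{799828}} = - \frac{2227667}{460960} + \frac{2314743}{2 \sqrt{199957}} = - \frac{2227667}{460960} + 2314743 \frac{\sqrt{199957}}{399914} = - \frac{2227667}{460960} + \frac{2314743 \sqrt{199957}}{399914}$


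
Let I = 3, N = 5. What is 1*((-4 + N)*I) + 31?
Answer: 34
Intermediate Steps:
1*((-4 + N)*I) + 31 = 1*((-4 + 5)*3) + 31 = 1*(1*3) + 31 = 1*3 + 31 = 3 + 31 = 34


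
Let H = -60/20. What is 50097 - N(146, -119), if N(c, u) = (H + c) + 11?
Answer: 49943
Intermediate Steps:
H = -3 (H = -60/20 = -4*¾ = -3)
N(c, u) = 8 + c (N(c, u) = (-3 + c) + 11 = 8 + c)
50097 - N(146, -119) = 50097 - (8 + 146) = 50097 - 1*154 = 50097 - 154 = 49943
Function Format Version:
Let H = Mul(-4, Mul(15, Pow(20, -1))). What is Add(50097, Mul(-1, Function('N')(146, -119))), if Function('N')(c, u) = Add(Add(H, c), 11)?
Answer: 49943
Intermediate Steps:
H = -3 (H = Mul(-4, Mul(15, Rational(1, 20))) = Mul(-4, Rational(3, 4)) = -3)
Function('N')(c, u) = Add(8, c) (Function('N')(c, u) = Add(Add(-3, c), 11) = Add(8, c))
Add(50097, Mul(-1, Function('N')(146, -119))) = Add(50097, Mul(-1, Add(8, 146))) = Add(50097, Mul(-1, 154)) = Add(50097, -154) = 49943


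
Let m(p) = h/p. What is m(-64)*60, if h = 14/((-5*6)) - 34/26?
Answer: 173/104 ≈ 1.6635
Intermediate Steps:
h = -346/195 (h = 14/(-30) - 34*1/26 = 14*(-1/30) - 17/13 = -7/15 - 17/13 = -346/195 ≈ -1.7744)
m(p) = -346/(195*p)
m(-64)*60 = -346/195/(-64)*60 = -346/195*(-1/64)*60 = (173/6240)*60 = 173/104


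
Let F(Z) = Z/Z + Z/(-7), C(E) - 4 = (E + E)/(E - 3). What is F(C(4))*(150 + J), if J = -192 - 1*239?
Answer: 1405/7 ≈ 200.71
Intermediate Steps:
C(E) = 4 + 2*E/(-3 + E) (C(E) = 4 + (E + E)/(E - 3) = 4 + (2*E)/(-3 + E) = 4 + 2*E/(-3 + E))
F(Z) = 1 - Z/7 (F(Z) = 1 + Z*(-⅐) = 1 - Z/7)
J = -431 (J = -192 - 239 = -431)
F(C(4))*(150 + J) = (1 - 6*(-2 + 4)/(7*(-3 + 4)))*(150 - 431) = (1 - 6*2/(7*1))*(-281) = (1 - 6*2/7)*(-281) = (1 - ⅐*12)*(-281) = (1 - 12/7)*(-281) = -5/7*(-281) = 1405/7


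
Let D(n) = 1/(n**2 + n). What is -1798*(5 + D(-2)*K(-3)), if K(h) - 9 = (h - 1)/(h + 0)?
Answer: -54839/3 ≈ -18280.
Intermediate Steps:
D(n) = 1/(n + n**2)
K(h) = 9 + (-1 + h)/h (K(h) = 9 + (h - 1)/(h + 0) = 9 + (-1 + h)/h)
-1798*(5 + D(-2)*K(-3)) = -1798*(5 + (1/((-2)*(1 - 2)))*(10 - 1/(-3))) = -1798*(5 + (-1/2/(-1))*(10 - 1*(-1/3))) = -1798*(5 + (-1/2*(-1))*(10 + 1/3)) = -1798*(5 + (1/2)*(31/3)) = -1798*(5 + 31/6) = -1798*61/6 = -54839/3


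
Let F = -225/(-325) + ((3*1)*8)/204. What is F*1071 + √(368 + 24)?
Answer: 11277/13 + 14*√2 ≈ 887.26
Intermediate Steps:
F = 179/221 (F = -225*(-1/325) + (3*8)*(1/204) = 9/13 + 24*(1/204) = 9/13 + 2/17 = 179/221 ≈ 0.80995)
F*1071 + √(368 + 24) = (179/221)*1071 + √(368 + 24) = 11277/13 + √392 = 11277/13 + 14*√2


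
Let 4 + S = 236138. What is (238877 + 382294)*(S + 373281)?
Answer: 378550924965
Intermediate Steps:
S = 236134 (S = -4 + 236138 = 236134)
(238877 + 382294)*(S + 373281) = (238877 + 382294)*(236134 + 373281) = 621171*609415 = 378550924965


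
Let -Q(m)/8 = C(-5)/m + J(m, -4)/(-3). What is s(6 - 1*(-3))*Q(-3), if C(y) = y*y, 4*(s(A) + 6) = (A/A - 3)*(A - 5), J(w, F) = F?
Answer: -448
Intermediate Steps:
s(A) = -7/2 - A/2 (s(A) = -6 + ((A/A - 3)*(A - 5))/4 = -6 + ((1 - 3)*(-5 + A))/4 = -6 + (-2*(-5 + A))/4 = -6 + (10 - 2*A)/4 = -6 + (5/2 - A/2) = -7/2 - A/2)
C(y) = y**2
Q(m) = -32/3 - 200/m (Q(m) = -8*((-5)**2/m - 4/(-3)) = -8*(25/m - 4*(-1/3)) = -8*(25/m + 4/3) = -8*(4/3 + 25/m) = -32/3 - 200/m)
s(6 - 1*(-3))*Q(-3) = (-7/2 - (6 - 1*(-3))/2)*(-32/3 - 200/(-3)) = (-7/2 - (6 + 3)/2)*(-32/3 - 200*(-1/3)) = (-7/2 - 1/2*9)*(-32/3 + 200/3) = (-7/2 - 9/2)*56 = -8*56 = -448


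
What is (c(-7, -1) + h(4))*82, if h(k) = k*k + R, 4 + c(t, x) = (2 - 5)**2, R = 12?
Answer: 2706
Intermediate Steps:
c(t, x) = 5 (c(t, x) = -4 + (2 - 5)**2 = -4 + (-3)**2 = -4 + 9 = 5)
h(k) = 12 + k**2 (h(k) = k*k + 12 = k**2 + 12 = 12 + k**2)
(c(-7, -1) + h(4))*82 = (5 + (12 + 4**2))*82 = (5 + (12 + 16))*82 = (5 + 28)*82 = 33*82 = 2706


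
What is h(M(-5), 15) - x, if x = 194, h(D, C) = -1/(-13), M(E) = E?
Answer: -2521/13 ≈ -193.92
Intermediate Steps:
h(D, C) = 1/13 (h(D, C) = -1*(-1/13) = 1/13)
h(M(-5), 15) - x = 1/13 - 1*194 = 1/13 - 194 = -2521/13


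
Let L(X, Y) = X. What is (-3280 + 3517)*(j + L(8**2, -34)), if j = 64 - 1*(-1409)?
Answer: 364269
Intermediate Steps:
j = 1473 (j = 64 + 1409 = 1473)
(-3280 + 3517)*(j + L(8**2, -34)) = (-3280 + 3517)*(1473 + 8**2) = 237*(1473 + 64) = 237*1537 = 364269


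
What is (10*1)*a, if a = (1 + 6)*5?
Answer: 350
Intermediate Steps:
a = 35 (a = 7*5 = 35)
(10*1)*a = (10*1)*35 = 10*35 = 350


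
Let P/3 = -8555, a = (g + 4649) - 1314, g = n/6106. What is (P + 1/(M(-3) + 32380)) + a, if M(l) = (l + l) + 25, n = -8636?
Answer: -2208892798339/98914147 ≈ -22331.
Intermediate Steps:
g = -4318/3053 (g = -8636/6106 = -8636*1/6106 = -4318/3053 ≈ -1.4143)
a = 10177437/3053 (a = (-4318/3053 + 4649) - 1314 = 14189079/3053 - 1314 = 10177437/3053 ≈ 3333.6)
M(l) = 25 + 2*l (M(l) = 2*l + 25 = 25 + 2*l)
P = -25665 (P = 3*(-8555) = -25665)
(P + 1/(M(-3) + 32380)) + a = (-25665 + 1/((25 + 2*(-3)) + 32380)) + 10177437/3053 = (-25665 + 1/((25 - 6) + 32380)) + 10177437/3053 = (-25665 + 1/(19 + 32380)) + 10177437/3053 = (-25665 + 1/32399) + 10177437/3053 = -831520334/32399 + 10177437/3053 = -2208892798339/98914147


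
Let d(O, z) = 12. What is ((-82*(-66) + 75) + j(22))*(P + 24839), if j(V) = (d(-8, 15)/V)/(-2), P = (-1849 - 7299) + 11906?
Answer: 1665589338/11 ≈ 1.5142e+8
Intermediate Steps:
P = 2758 (P = -9148 + 11906 = 2758)
j(V) = -6/V (j(V) = (12/V)/(-2) = (12/V)*(-1/2) = -6/V)
((-82*(-66) + 75) + j(22))*(P + 24839) = ((-82*(-66) + 75) - 6/22)*(2758 + 24839) = ((5412 + 75) - 6*1/22)*27597 = (5487 - 3/11)*27597 = (60354/11)*27597 = 1665589338/11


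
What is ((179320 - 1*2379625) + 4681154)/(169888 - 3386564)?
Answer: -2480849/3216676 ≈ -0.77125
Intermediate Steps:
((179320 - 1*2379625) + 4681154)/(169888 - 3386564) = ((179320 - 2379625) + 4681154)/(-3216676) = (-2200305 + 4681154)*(-1/3216676) = 2480849*(-1/3216676) = -2480849/3216676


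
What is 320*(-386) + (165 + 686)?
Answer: -122669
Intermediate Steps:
320*(-386) + (165 + 686) = -123520 + 851 = -122669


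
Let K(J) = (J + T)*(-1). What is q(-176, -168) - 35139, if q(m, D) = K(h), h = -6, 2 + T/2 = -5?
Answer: -35119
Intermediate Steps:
T = -14 (T = -4 + 2*(-5) = -4 - 10 = -14)
K(J) = 14 - J (K(J) = (J - 14)*(-1) = (-14 + J)*(-1) = 14 - J)
q(m, D) = 20 (q(m, D) = 14 - 1*(-6) = 14 + 6 = 20)
q(-176, -168) - 35139 = 20 - 35139 = -35119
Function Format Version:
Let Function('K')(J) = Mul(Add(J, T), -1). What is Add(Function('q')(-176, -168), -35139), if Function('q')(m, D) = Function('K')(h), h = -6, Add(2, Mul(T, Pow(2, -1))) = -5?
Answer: -35119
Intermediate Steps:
T = -14 (T = Add(-4, Mul(2, -5)) = Add(-4, -10) = -14)
Function('K')(J) = Add(14, Mul(-1, J)) (Function('K')(J) = Mul(Add(J, -14), -1) = Mul(Add(-14, J), -1) = Add(14, Mul(-1, J)))
Function('q')(m, D) = 20 (Function('q')(m, D) = Add(14, Mul(-1, -6)) = Add(14, 6) = 20)
Add(Function('q')(-176, -168), -35139) = Add(20, -35139) = -35119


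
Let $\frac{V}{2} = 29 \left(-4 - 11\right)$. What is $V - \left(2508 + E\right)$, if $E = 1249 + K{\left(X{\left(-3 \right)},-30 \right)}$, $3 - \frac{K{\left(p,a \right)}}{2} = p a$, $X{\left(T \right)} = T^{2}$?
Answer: $-5173$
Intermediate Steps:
$V = -870$ ($V = 2 \cdot 29 \left(-4 - 11\right) = 2 \cdot 29 \left(-15\right) = 2 \left(-435\right) = -870$)
$K{\left(p,a \right)} = 6 - 2 a p$ ($K{\left(p,a \right)} = 6 - 2 p a = 6 - 2 a p$)
$E = 1795$ ($E = 1249 - \left(-6 - 60 \left(-3\right)^{2}\right) = 1249 - \left(-6 - 540\right) = 1249 + \left(6 + 540\right) = 1249 + 546 = 1795$)
$V - \left(2508 + E\right) = -870 - 4303 = -5173$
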